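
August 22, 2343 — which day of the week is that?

Doomsday rule: the anchor day for the 2300s is Wednesday. For year 43: 43÷12 = 3 r 7, and 7÷4 = 1, so 3+7+1 = 11.
Wednesday + 11 ≡ Sunday — that's 2343's doomsday.
In August the doomsday date is Aug 8.
Aug 22 is 14 days after Aug 8; 14 mod 7 = 0, so Sunday + 0 = Sunday.

Sunday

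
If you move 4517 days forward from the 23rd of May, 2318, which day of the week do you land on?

May 23, 2318 is a Thursday.
4517 mod 7 = 2, so 4517 days after a Thursday is Thursday + 2 = Saturday.

Saturday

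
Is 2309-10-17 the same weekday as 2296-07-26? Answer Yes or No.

Yes

From Jul 26, 2296 to Oct 17, 2309 is 4830 days.
4830 mod 7 = 0, so they are the same weekday.
(Jul 26, 2296 is a Sunday; Oct 17, 2309 is a Sunday.)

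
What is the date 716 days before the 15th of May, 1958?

May 29, 1956

−365 (one year) → May 15, 1957 (351 left).
−15 → Apr 30, 1957 (end of Apr, 30 days; 336 left).
−30 → Mar 31, 1957 (end of Mar, 31 days; 306 left).
−31 → Feb 28, 1957 (end of Feb, 28 days; 275 left).
−28 → Jan 31, 1957 (end of Jan, 31 days; 247 left).
−31 → Dec 31, 1956 (end of Dec, 31 days; 216 left).
−31 → Nov 30, 1956 (end of Nov, 30 days; 185 left).
−30 → Oct 31, 1956 (end of Oct, 31 days; 155 left).
−31 → Sep 30, 1956 (end of Sep, 30 days; 124 left).
−30 → Aug 31, 1956 (end of Aug, 31 days; 94 left).
−31 → Jul 31, 1956 (end of Jul, 31 days; 63 left).
−31 → Jun 30, 1956 (end of Jun, 30 days; 32 left).
−30 → May 31, 1956 (end of May, 31 days; 2 left).
−2 → May 29, 1956.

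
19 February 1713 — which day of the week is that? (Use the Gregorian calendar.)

Doomsday rule: the anchor day for the 1700s is Sunday. For year 13: 13÷12 = 1 r 1, and 1÷4 = 0, so 1+1+0 = 2.
Sunday + 2 ≡ Tuesday — that's 1713's doomsday.
In February the doomsday date is Feb 28 (1713 is not a leap year).
Feb 19 is 9 days before Feb 28; 9 mod 7 = 2, so Tuesday − 2 = Sunday.

Sunday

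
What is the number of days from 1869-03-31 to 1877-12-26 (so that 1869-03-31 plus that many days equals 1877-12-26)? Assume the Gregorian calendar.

Mar 31, 1869 → Mar 31, 1870: 365 days.
Mar 31, 1870 → Mar 31, 1871: 365 days.
Mar 31, 1871 → Mar 31, 1872: 366 days (Feb 29, 1872 is in that span).
Mar 31, 1872 → Mar 31, 1873: 365 days.
Mar 31, 1873 → Mar 31, 1874: 365 days.
Mar 31, 1874 → Mar 31, 1875: 365 days.
Mar 31, 1875 → Mar 31, 1876: 366 days (Feb 29, 1876 is in that span).
Mar 31, 1876 → Mar 31, 1877: 365 days.
Mar 31, 1877 → Apr 30, 1877: 30 days (March has 31).
Apr 30, 1877 → May 30, 1877: 30 days (April has 30).
May 30, 1877 → Jun 30, 1877: 31 days (May has 31).
Jun 30, 1877 → Jul 30, 1877: 30 days (June has 30).
Jul 30, 1877 → Aug 30, 1877: 31 days (July has 31).
Aug 30, 1877 → Sep 30, 1877: 31 days (August has 31).
Sep 30, 1877 → Oct 30, 1877: 30 days (September has 30).
Oct 30, 1877 → Nov 30, 1877: 31 days (October has 31).
Nov 30, 1877 → Dec 26, 1877: 26 days.
Total: 3192 days.

3192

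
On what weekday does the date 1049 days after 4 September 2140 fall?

First find the weekday of Sep 4, 2140. Doomsday rule: the anchor day for the 2100s is Sunday. For year 40: 40÷12 = 3 r 4, and 4÷4 = 1, so 3+4+1 = 8.
Sunday + 8 ≡ Monday — that's 2140's doomsday.
In September the doomsday date is Sep 5.
Sep 4 is 1 day before Sep 5; 1 mod 7 = 1, so Monday − 1 = Sunday.
1049 mod 7 = 6, so 1049 days after a Sunday is Sunday + 6 = Saturday.

Saturday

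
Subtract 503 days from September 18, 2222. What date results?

May 3, 2221

−365 (one year) → Sep 18, 2221 (138 left).
−18 → Aug 31, 2221 (end of Aug, 31 days; 120 left).
−31 → Jul 31, 2221 (end of Jul, 31 days; 89 left).
−31 → Jun 30, 2221 (end of Jun, 30 days; 58 left).
−30 → May 31, 2221 (end of May, 31 days; 28 left).
−28 → May 3, 2221.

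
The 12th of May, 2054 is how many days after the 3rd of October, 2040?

Oct 3, 2040 → Oct 3, 2041: 365 days.
Oct 3, 2041 → Oct 3, 2042: 365 days.
Oct 3, 2042 → Oct 3, 2043: 365 days.
Oct 3, 2043 → Oct 3, 2044: 366 days (Feb 29, 2044 is in that span).
Oct 3, 2044 → Oct 3, 2045: 365 days.
Oct 3, 2045 → Oct 3, 2046: 365 days.
Oct 3, 2046 → Oct 3, 2047: 365 days.
Oct 3, 2047 → Oct 3, 2048: 366 days (Feb 29, 2048 is in that span).
Oct 3, 2048 → Oct 3, 2049: 365 days.
Oct 3, 2049 → Oct 3, 2050: 365 days.
Oct 3, 2050 → Oct 3, 2051: 365 days.
Oct 3, 2051 → Oct 3, 2052: 366 days (Feb 29, 2052 is in that span).
Oct 3, 2052 → Oct 3, 2053: 365 days.
Oct 3, 2053 → Nov 3, 2053: 31 days (October has 31).
Nov 3, 2053 → Dec 3, 2053: 30 days (November has 30).
Dec 3, 2053 → Jan 3, 2054: 31 days (December has 31).
Jan 3, 2054 → Feb 3, 2054: 31 days (January has 31).
Feb 3, 2054 → Mar 3, 2054: 28 days (February has 28).
Mar 3, 2054 → Apr 3, 2054: 31 days (March has 31).
Apr 3, 2054 → May 3, 2054: 30 days (April has 30).
May 3, 2054 → May 12, 2054: 9 days.
Total: 4969 days.

4969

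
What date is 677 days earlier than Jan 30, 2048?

March 24, 2046

−365 (one year) → Jan 30, 2047 (312 left).
−30 → Dec 31, 2046 (end of Dec, 31 days; 282 left).
−31 → Nov 30, 2046 (end of Nov, 30 days; 251 left).
−30 → Oct 31, 2046 (end of Oct, 31 days; 221 left).
−31 → Sep 30, 2046 (end of Sep, 30 days; 190 left).
−30 → Aug 31, 2046 (end of Aug, 31 days; 160 left).
−31 → Jul 31, 2046 (end of Jul, 31 days; 129 left).
−31 → Jun 30, 2046 (end of Jun, 30 days; 98 left).
−30 → May 31, 2046 (end of May, 31 days; 68 left).
−31 → Apr 30, 2046 (end of Apr, 30 days; 37 left).
−30 → Mar 31, 2046 (end of Mar, 31 days; 7 left).
−7 → Mar 24, 2046.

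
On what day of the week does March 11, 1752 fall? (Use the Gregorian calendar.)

Doomsday rule: the anchor day for the 1700s is Sunday. For year 52: 52÷12 = 4 r 4, and 4÷4 = 1, so 4+4+1 = 9.
Sunday + 9 ≡ Tuesday — that's 1752's doomsday.
In March the doomsday date is Mar 14.
Mar 11 is 3 days before Mar 14; 3 mod 7 = 3, so Tuesday − 3 = Saturday.

Saturday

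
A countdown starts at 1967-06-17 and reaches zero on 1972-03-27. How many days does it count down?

Jun 17, 1967 → Jun 17, 1968: 366 days (Feb 29, 1968 is in that span).
Jun 17, 1968 → Jun 17, 1969: 365 days.
Jun 17, 1969 → Jun 17, 1970: 365 days.
Jun 17, 1970 → Jun 17, 1971: 365 days.
Jun 17, 1971 → Jul 17, 1971: 30 days (June has 30).
Jul 17, 1971 → Aug 17, 1971: 31 days (July has 31).
Aug 17, 1971 → Sep 17, 1971: 31 days (August has 31).
Sep 17, 1971 → Oct 17, 1971: 30 days (September has 30).
Oct 17, 1971 → Nov 17, 1971: 31 days (October has 31).
Nov 17, 1971 → Dec 17, 1971: 30 days (November has 30).
Dec 17, 1971 → Jan 17, 1972: 31 days (December has 31).
Jan 17, 1972 → Feb 17, 1972: 31 days (January has 31).
Feb 17, 1972 → Mar 17, 1972: 29 days (February has 29).
Mar 17, 1972 → Mar 27, 1972: 10 days.
Total: 1745 days.

1745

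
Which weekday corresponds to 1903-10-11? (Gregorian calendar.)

Sunday

January 1, 1903 is a Thursday.
Jan 1, 1903 → Feb 1, 1903: 31 days (January has 31).
Feb 1, 1903 → Mar 1, 1903: 28 days (February has 28).
Mar 1, 1903 → Apr 1, 1903: 31 days (March has 31).
Apr 1, 1903 → May 1, 1903: 30 days (April has 30).
May 1, 1903 → Jun 1, 1903: 31 days (May has 31).
Jun 1, 1903 → Jul 1, 1903: 30 days (June has 30).
Jul 1, 1903 → Aug 1, 1903: 31 days (July has 31).
Aug 1, 1903 → Sep 1, 1903: 31 days (August has 31).
Sep 1, 1903 → Oct 1, 1903: 30 days (September has 30).
Oct 1, 1903 → Oct 11, 1903: 10 days.
Total: 283 days.
283 mod 7 = 3, so Thursday + 3 = Sunday.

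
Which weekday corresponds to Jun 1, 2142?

Friday

January 1, 2142 is a Monday.
Jan 1, 2142 → Feb 1, 2142: 31 days (January has 31).
Feb 1, 2142 → Mar 1, 2142: 28 days (February has 28).
Mar 1, 2142 → Apr 1, 2142: 31 days (March has 31).
Apr 1, 2142 → May 1, 2142: 30 days (April has 30).
May 1, 2142 → Jun 1, 2142: 31 days.
Total: 151 days.
151 mod 7 = 4, so Monday + 4 = Friday.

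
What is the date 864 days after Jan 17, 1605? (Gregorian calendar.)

May 31, 1607

+365 (one year) → Jan 17, 1606 (499 left).
+365 (one year) → Jan 17, 1607 (134 left).
Jan has 31 days: +15 → Feb 1, 1607 (119 left).
Feb has 28 days: +28 → Mar 1, 1607 (91 left).
Mar has 31 days: +31 → Apr 1, 1607 (60 left).
Apr has 30 days: +30 → May 1, 1607 (30 left).
+30 → May 31, 1607.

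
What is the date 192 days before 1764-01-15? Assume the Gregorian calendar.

July 7, 1763

−15 → Dec 31, 1763 (end of Dec, 31 days; 177 left).
−31 → Nov 30, 1763 (end of Nov, 30 days; 146 left).
−30 → Oct 31, 1763 (end of Oct, 31 days; 116 left).
−31 → Sep 30, 1763 (end of Sep, 30 days; 85 left).
−30 → Aug 31, 1763 (end of Aug, 31 days; 55 left).
−31 → Jul 31, 1763 (end of Jul, 31 days; 24 left).
−24 → Jul 7, 1763.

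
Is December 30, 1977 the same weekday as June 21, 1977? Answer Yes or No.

No

From Jun 21, 1977 to Dec 30, 1977 is 192 days.
192 mod 7 = 3, so they are different weekdays.
(Jun 21, 1977 is a Tuesday; Dec 30, 1977 is a Friday.)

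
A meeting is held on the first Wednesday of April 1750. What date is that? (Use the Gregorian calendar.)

April 1, 1750

April 1, 1750 is a Wednesday.
The first Wednesday is therefore April 1 (same day).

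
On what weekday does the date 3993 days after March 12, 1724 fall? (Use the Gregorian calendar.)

Mar 12, 1724 is a Sunday.
3993 mod 7 = 3, so 3993 days after a Sunday is Sunday + 3 = Wednesday.

Wednesday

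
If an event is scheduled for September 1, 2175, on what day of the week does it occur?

Friday

Doomsday rule: the anchor day for the 2100s is Sunday. For year 75: 75÷12 = 6 r 3, and 3÷4 = 0, so 6+3+0 = 9.
Sunday + 9 ≡ Tuesday — that's 2175's doomsday.
In September the doomsday date is Sep 5.
Sep 1 is 4 days before Sep 5; 4 mod 7 = 4, so Tuesday − 4 = Friday.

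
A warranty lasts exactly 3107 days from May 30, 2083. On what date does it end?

+366 (one year; includes Feb 29, 2084) → May 30, 2084 (2741 left).
+365 (one year) → May 30, 2085 (2376 left).
+365 (one year) → May 30, 2086 (2011 left).
+365 (one year) → May 30, 2087 (1646 left).
+366 (one year; includes Feb 29, 2088) → May 30, 2088 (1280 left).
+365 (one year) → May 30, 2089 (915 left).
+365 (one year) → May 30, 2090 (550 left).
+365 (one year) → May 30, 2091 (185 left).
May has 31 days: +2 → Jun 1, 2091 (183 left).
Jun has 30 days: +30 → Jul 1, 2091 (153 left).
Jul has 31 days: +31 → Aug 1, 2091 (122 left).
Aug has 31 days: +31 → Sep 1, 2091 (91 left).
Sep has 30 days: +30 → Oct 1, 2091 (61 left).
Oct has 31 days: +31 → Nov 1, 2091 (30 left).
Nov has 30 days: +30 → Dec 1, 2091 (0 left).

December 1, 2091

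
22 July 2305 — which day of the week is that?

Doomsday rule: the anchor day for the 2300s is Wednesday. For year 05: 5÷12 = 0 r 5, and 5÷4 = 1, so 0+5+1 = 6.
Wednesday + 6 ≡ Tuesday — that's 2305's doomsday.
In July the doomsday date is Jul 11.
Jul 22 is 11 days after Jul 11; 11 mod 7 = 4, so Tuesday + 4 = Saturday.

Saturday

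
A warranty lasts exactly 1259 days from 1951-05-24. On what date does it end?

+366 (one year; includes Feb 29, 1952) → May 24, 1952 (893 left).
+365 (one year) → May 24, 1953 (528 left).
+365 (one year) → May 24, 1954 (163 left).
May has 31 days: +8 → Jun 1, 1954 (155 left).
Jun has 30 days: +30 → Jul 1, 1954 (125 left).
Jul has 31 days: +31 → Aug 1, 1954 (94 left).
Aug has 31 days: +31 → Sep 1, 1954 (63 left).
Sep has 30 days: +30 → Oct 1, 1954 (33 left).
Oct has 31 days: +31 → Nov 1, 1954 (2 left).
+2 → Nov 3, 1954.

November 3, 1954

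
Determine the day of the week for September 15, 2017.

January 1, 2017 is a Sunday.
Jan 1, 2017 → Feb 1, 2017: 31 days (January has 31).
Feb 1, 2017 → Mar 1, 2017: 28 days (February has 28).
Mar 1, 2017 → Apr 1, 2017: 31 days (March has 31).
Apr 1, 2017 → May 1, 2017: 30 days (April has 30).
May 1, 2017 → Jun 1, 2017: 31 days (May has 31).
Jun 1, 2017 → Jul 1, 2017: 30 days (June has 30).
Jul 1, 2017 → Aug 1, 2017: 31 days (July has 31).
Aug 1, 2017 → Sep 1, 2017: 31 days (August has 31).
Sep 1, 2017 → Sep 15, 2017: 14 days.
Total: 257 days.
257 mod 7 = 5, so Sunday + 5 = Friday.

Friday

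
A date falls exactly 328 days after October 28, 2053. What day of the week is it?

Monday

First find the weekday of Oct 28, 2053. Doomsday rule: the anchor day for the 2000s is Tuesday. For year 53: 53÷12 = 4 r 5, and 5÷4 = 1, so 4+5+1 = 10.
Tuesday + 10 ≡ Friday — that's 2053's doomsday.
In October the doomsday date is Oct 10.
Oct 28 is 18 days after Oct 10; 18 mod 7 = 4, so Friday + 4 = Tuesday.
328 mod 7 = 6, so 328 days after a Tuesday is Tuesday + 6 = Monday.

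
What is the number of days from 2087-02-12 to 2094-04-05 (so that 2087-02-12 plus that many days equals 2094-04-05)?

Feb 12, 2087 → Feb 12, 2088: 365 days.
Feb 12, 2088 → Feb 12, 2089: 366 days (Feb 29, 2088 is in that span).
Feb 12, 2089 → Feb 12, 2090: 365 days.
Feb 12, 2090 → Feb 12, 2091: 365 days.
Feb 12, 2091 → Feb 12, 2092: 365 days.
Feb 12, 2092 → Feb 12, 2093: 366 days (Feb 29, 2092 is in that span).
Feb 12, 2093 → Feb 12, 2094: 365 days.
Feb 12, 2094 → Mar 12, 2094: 28 days (February has 28).
Mar 12, 2094 → Apr 5, 2094: 24 days.
Total: 2609 days.

2609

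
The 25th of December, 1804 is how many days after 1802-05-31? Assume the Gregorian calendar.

939

May 31, 1802 → May 31, 1803: 365 days.
May 31, 1803 → May 31, 1804: 366 days (Feb 29, 1804 is in that span).
May 31, 1804 → Jun 30, 1804: 30 days (May has 31).
Jun 30, 1804 → Jul 30, 1804: 30 days (June has 30).
Jul 30, 1804 → Aug 30, 1804: 31 days (July has 31).
Aug 30, 1804 → Sep 30, 1804: 31 days (August has 31).
Sep 30, 1804 → Oct 30, 1804: 30 days (September has 30).
Oct 30, 1804 → Nov 30, 1804: 31 days (October has 31).
Nov 30, 1804 → Dec 25, 1804: 25 days.
Total: 939 days.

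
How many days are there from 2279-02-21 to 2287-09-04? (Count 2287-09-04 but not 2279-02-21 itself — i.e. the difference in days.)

Feb 21, 2279 → Feb 21, 2280: 365 days.
Feb 21, 2280 → Feb 21, 2281: 366 days (Feb 29, 2280 is in that span).
Feb 21, 2281 → Feb 21, 2282: 365 days.
Feb 21, 2282 → Feb 21, 2283: 365 days.
Feb 21, 2283 → Feb 21, 2284: 365 days.
Feb 21, 2284 → Feb 21, 2285: 366 days (Feb 29, 2284 is in that span).
Feb 21, 2285 → Feb 21, 2286: 365 days.
Feb 21, 2286 → Feb 21, 2287: 365 days.
Feb 21, 2287 → Mar 21, 2287: 28 days (February has 28).
Mar 21, 2287 → Apr 21, 2287: 31 days (March has 31).
Apr 21, 2287 → May 21, 2287: 30 days (April has 30).
May 21, 2287 → Jun 21, 2287: 31 days (May has 31).
Jun 21, 2287 → Jul 21, 2287: 30 days (June has 30).
Jul 21, 2287 → Aug 21, 2287: 31 days (July has 31).
Aug 21, 2287 → Sep 4, 2287: 14 days.
Total: 3117 days.

3117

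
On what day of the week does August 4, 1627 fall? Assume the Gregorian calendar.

Wednesday

Doomsday rule: the anchor day for the 1600s is Tuesday. For year 27: 27÷12 = 2 r 3, and 3÷4 = 0, so 2+3+0 = 5.
Tuesday + 5 ≡ Sunday — that's 1627's doomsday.
In August the doomsday date is Aug 8.
Aug 4 is 4 days before Aug 8; 4 mod 7 = 4, so Sunday − 4 = Wednesday.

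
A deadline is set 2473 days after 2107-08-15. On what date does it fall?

May 23, 2114

+366 (one year; includes Feb 29, 2108) → Aug 15, 2108 (2107 left).
+365 (one year) → Aug 15, 2109 (1742 left).
+365 (one year) → Aug 15, 2110 (1377 left).
+365 (one year) → Aug 15, 2111 (1012 left).
+366 (one year; includes Feb 29, 2112) → Aug 15, 2112 (646 left).
+365 (one year) → Aug 15, 2113 (281 left).
Aug has 31 days: +17 → Sep 1, 2113 (264 left).
Sep has 30 days: +30 → Oct 1, 2113 (234 left).
Oct has 31 days: +31 → Nov 1, 2113 (203 left).
Nov has 30 days: +30 → Dec 1, 2113 (173 left).
Dec has 31 days: +31 → Jan 1, 2114 (142 left).
Jan has 31 days: +31 → Feb 1, 2114 (111 left).
Feb has 28 days: +28 → Mar 1, 2114 (83 left).
Mar has 31 days: +31 → Apr 1, 2114 (52 left).
Apr has 30 days: +30 → May 1, 2114 (22 left).
+22 → May 23, 2114.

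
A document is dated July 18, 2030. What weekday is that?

Thursday

Doomsday rule: the anchor day for the 2000s is Tuesday. For year 30: 30÷12 = 2 r 6, and 6÷4 = 1, so 2+6+1 = 9.
Tuesday + 9 ≡ Thursday — that's 2030's doomsday.
In July the doomsday date is Jul 11.
Jul 18 is 7 days after Jul 11; 7 mod 7 = 0, so Thursday + 0 = Thursday.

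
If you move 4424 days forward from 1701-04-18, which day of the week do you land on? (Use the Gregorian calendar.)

Monday

First find the weekday of Apr 18, 1701. Doomsday rule: the anchor day for the 1700s is Sunday. For year 01: 1÷12 = 0 r 1, and 1÷4 = 0, so 0+1+0 = 1.
Sunday + 1 ≡ Monday — that's 1701's doomsday.
In April the doomsday date is Apr 4.
Apr 18 is 14 days after Apr 4; 14 mod 7 = 0, so Monday + 0 = Monday.
4424 mod 7 = 0, so 4424 days after a Monday is Monday + 0 = Monday.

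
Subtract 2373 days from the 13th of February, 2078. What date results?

August 16, 2071

−365 (one year) → Feb 13, 2077 (2008 left).
−366 (one year; includes Feb 29, 2076) → Feb 13, 2076 (1642 left).
−365 (one year) → Feb 13, 2075 (1277 left).
−365 (one year) → Feb 13, 2074 (912 left).
−365 (one year) → Feb 13, 2073 (547 left).
−366 (one year; includes Feb 29, 2072) → Feb 13, 2072 (181 left).
−13 → Jan 31, 2072 (end of Jan, 31 days; 168 left).
−31 → Dec 31, 2071 (end of Dec, 31 days; 137 left).
−31 → Nov 30, 2071 (end of Nov, 30 days; 106 left).
−30 → Oct 31, 2071 (end of Oct, 31 days; 76 left).
−31 → Sep 30, 2071 (end of Sep, 30 days; 45 left).
−30 → Aug 31, 2071 (end of Aug, 31 days; 15 left).
−15 → Aug 16, 2071.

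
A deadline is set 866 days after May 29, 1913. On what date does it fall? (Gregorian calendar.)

+365 (one year) → May 29, 1914 (501 left).
+365 (one year) → May 29, 1915 (136 left).
May has 31 days: +3 → Jun 1, 1915 (133 left).
Jun has 30 days: +30 → Jul 1, 1915 (103 left).
Jul has 31 days: +31 → Aug 1, 1915 (72 left).
Aug has 31 days: +31 → Sep 1, 1915 (41 left).
Sep has 30 days: +30 → Oct 1, 1915 (11 left).
+11 → Oct 12, 1915.

October 12, 1915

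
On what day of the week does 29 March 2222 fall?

Friday

Doomsday rule: the anchor day for the 2200s is Friday. For year 22: 22÷12 = 1 r 10, and 10÷4 = 2, so 1+10+2 = 13.
Friday + 13 ≡ Thursday — that's 2222's doomsday.
In March the doomsday date is Mar 14.
Mar 29 is 15 days after Mar 14; 15 mod 7 = 1, so Thursday + 1 = Friday.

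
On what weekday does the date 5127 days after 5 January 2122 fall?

Thursday

First find the weekday of Jan 5, 2122. Doomsday rule: the anchor day for the 2100s is Sunday. For year 22: 22÷12 = 1 r 10, and 10÷4 = 2, so 1+10+2 = 13.
Sunday + 13 ≡ Saturday — that's 2122's doomsday.
In January the doomsday date is Jan 3 (2122 is not a leap year).
Jan 5 is 2 days after Jan 3; 2 mod 7 = 2, so Saturday + 2 = Monday.
5127 mod 7 = 3, so 5127 days after a Monday is Monday + 3 = Thursday.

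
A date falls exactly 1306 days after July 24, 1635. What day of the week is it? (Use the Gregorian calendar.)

First find the weekday of Jul 24, 1635. Doomsday rule: the anchor day for the 1600s is Tuesday. For year 35: 35÷12 = 2 r 11, and 11÷4 = 2, so 2+11+2 = 15.
Tuesday + 15 ≡ Wednesday — that's 1635's doomsday.
In July the doomsday date is Jul 11.
Jul 24 is 13 days after Jul 11; 13 mod 7 = 6, so Wednesday + 6 = Tuesday.
1306 mod 7 = 4, so 1306 days after a Tuesday is Tuesday + 4 = Saturday.

Saturday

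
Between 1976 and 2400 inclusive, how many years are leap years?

104

Multiples of 4 in [1976,2400]: 107.
Of those, multiples of 100: 5 (not leap unless ÷400).
Multiples of 400: 2.
Leap years = 107 − 5 + 2 = 104.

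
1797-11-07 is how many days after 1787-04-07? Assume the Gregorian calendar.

3867

Apr 7, 1787 → Apr 7, 1788: 366 days (Feb 29, 1788 is in that span).
Apr 7, 1788 → Apr 7, 1789: 365 days.
Apr 7, 1789 → Apr 7, 1790: 365 days.
Apr 7, 1790 → Apr 7, 1791: 365 days.
Apr 7, 1791 → Apr 7, 1792: 366 days (Feb 29, 1792 is in that span).
Apr 7, 1792 → Apr 7, 1793: 365 days.
Apr 7, 1793 → Apr 7, 1794: 365 days.
Apr 7, 1794 → Apr 7, 1795: 365 days.
Apr 7, 1795 → Apr 7, 1796: 366 days (Feb 29, 1796 is in that span).
Apr 7, 1796 → Apr 7, 1797: 365 days.
Apr 7, 1797 → May 7, 1797: 30 days (April has 30).
May 7, 1797 → Jun 7, 1797: 31 days (May has 31).
Jun 7, 1797 → Jul 7, 1797: 30 days (June has 30).
Jul 7, 1797 → Aug 7, 1797: 31 days (July has 31).
Aug 7, 1797 → Sep 7, 1797: 31 days (August has 31).
Sep 7, 1797 → Oct 7, 1797: 30 days (September has 30).
Oct 7, 1797 → Nov 7, 1797: 31 days.
Total: 3867 days.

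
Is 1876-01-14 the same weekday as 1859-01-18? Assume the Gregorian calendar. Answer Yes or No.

No

From Jan 18, 1859 to Jan 14, 1876 is 6205 days.
6205 mod 7 = 3, so they are different weekdays.
(Jan 18, 1859 is a Tuesday; Jan 14, 1876 is a Friday.)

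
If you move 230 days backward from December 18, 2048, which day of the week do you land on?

Saturday

First find the weekday of Dec 18, 2048. Doomsday rule: the anchor day for the 2000s is Tuesday. For year 48: 48÷12 = 4 r 0, and 0÷4 = 0, so 4+0+0 = 4.
Tuesday + 4 ≡ Saturday — that's 2048's doomsday.
In December the doomsday date is Dec 12.
Dec 18 is 6 days after Dec 12; 6 mod 7 = 6, so Saturday + 6 = Friday.
230 mod 7 = 6, so 230 days before a Friday is Friday − 6 = Saturday.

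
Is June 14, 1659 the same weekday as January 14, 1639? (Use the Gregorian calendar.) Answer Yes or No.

No

From Jan 14, 1639 to Jun 14, 1659 is 7456 days.
7456 mod 7 = 1, so they are different weekdays.
(Jan 14, 1639 is a Friday; Jun 14, 1659 is a Saturday.)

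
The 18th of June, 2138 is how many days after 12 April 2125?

4815

Apr 12, 2125 → Apr 12, 2126: 365 days.
Apr 12, 2126 → Apr 12, 2127: 365 days.
Apr 12, 2127 → Apr 12, 2128: 366 days (Feb 29, 2128 is in that span).
Apr 12, 2128 → Apr 12, 2129: 365 days.
Apr 12, 2129 → Apr 12, 2130: 365 days.
Apr 12, 2130 → Apr 12, 2131: 365 days.
Apr 12, 2131 → Apr 12, 2132: 366 days (Feb 29, 2132 is in that span).
Apr 12, 2132 → Apr 12, 2133: 365 days.
Apr 12, 2133 → Apr 12, 2134: 365 days.
Apr 12, 2134 → Apr 12, 2135: 365 days.
Apr 12, 2135 → Apr 12, 2136: 366 days (Feb 29, 2136 is in that span).
Apr 12, 2136 → Apr 12, 2137: 365 days.
Apr 12, 2137 → Apr 12, 2138: 365 days.
Apr 12, 2138 → May 12, 2138: 30 days (April has 30).
May 12, 2138 → Jun 12, 2138: 31 days (May has 31).
Jun 12, 2138 → Jun 18, 2138: 6 days.
Total: 4815 days.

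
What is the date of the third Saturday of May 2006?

May 1, 2006 is a Monday.
The first Saturday is therefore May 6 (5 days later).
The third Saturday is 6 + 2×7 = May 20.

May 20, 2006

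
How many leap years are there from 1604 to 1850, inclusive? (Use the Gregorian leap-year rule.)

60

Multiples of 4 in [1604,1850]: 62.
Of those, multiples of 100: 2 (not leap unless ÷400).
Multiples of 400: 0.
Leap years = 62 − 2 + 0 = 60.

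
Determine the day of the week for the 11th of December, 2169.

Monday

Doomsday rule: the anchor day for the 2100s is Sunday. For year 69: 69÷12 = 5 r 9, and 9÷4 = 2, so 5+9+2 = 16.
Sunday + 16 ≡ Tuesday — that's 2169's doomsday.
In December the doomsday date is Dec 12.
Dec 11 is 1 day before Dec 12; 1 mod 7 = 1, so Tuesday − 1 = Monday.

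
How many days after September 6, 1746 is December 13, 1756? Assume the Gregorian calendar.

3751

Sep 6, 1746 → Sep 6, 1747: 365 days.
Sep 6, 1747 → Sep 6, 1748: 366 days (Feb 29, 1748 is in that span).
Sep 6, 1748 → Sep 6, 1749: 365 days.
Sep 6, 1749 → Sep 6, 1750: 365 days.
Sep 6, 1750 → Sep 6, 1751: 365 days.
Sep 6, 1751 → Sep 6, 1752: 366 days (Feb 29, 1752 is in that span).
Sep 6, 1752 → Sep 6, 1753: 365 days.
Sep 6, 1753 → Sep 6, 1754: 365 days.
Sep 6, 1754 → Sep 6, 1755: 365 days.
Sep 6, 1755 → Sep 6, 1756: 366 days (Feb 29, 1756 is in that span).
Sep 6, 1756 → Oct 6, 1756: 30 days (September has 30).
Oct 6, 1756 → Nov 6, 1756: 31 days (October has 31).
Nov 6, 1756 → Dec 6, 1756: 30 days (November has 30).
Dec 6, 1756 → Dec 13, 1756: 7 days.
Total: 3751 days.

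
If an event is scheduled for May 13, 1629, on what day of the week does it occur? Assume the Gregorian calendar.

Doomsday rule: the anchor day for the 1600s is Tuesday. For year 29: 29÷12 = 2 r 5, and 5÷4 = 1, so 2+5+1 = 8.
Tuesday + 8 ≡ Wednesday — that's 1629's doomsday.
In May the doomsday date is May 9.
May 13 is 4 days after May 9; 4 mod 7 = 4, so Wednesday + 4 = Sunday.

Sunday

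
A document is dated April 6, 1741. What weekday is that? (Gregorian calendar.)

Thursday

Doomsday rule: the anchor day for the 1700s is Sunday. For year 41: 41÷12 = 3 r 5, and 5÷4 = 1, so 3+5+1 = 9.
Sunday + 9 ≡ Tuesday — that's 1741's doomsday.
In April the doomsday date is Apr 4.
Apr 6 is 2 days after Apr 4; 2 mod 7 = 2, so Tuesday + 2 = Thursday.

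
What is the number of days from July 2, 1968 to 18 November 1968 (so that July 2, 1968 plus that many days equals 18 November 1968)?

139

Jul 2, 1968 → Aug 2, 1968: 31 days (July has 31).
Aug 2, 1968 → Sep 2, 1968: 31 days (August has 31).
Sep 2, 1968 → Oct 2, 1968: 30 days (September has 30).
Oct 2, 1968 → Nov 2, 1968: 31 days (October has 31).
Nov 2, 1968 → Nov 18, 1968: 16 days.
Total: 139 days.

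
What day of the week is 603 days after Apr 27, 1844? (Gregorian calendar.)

Apr 27, 1844 is a Saturday.
603 mod 7 = 1, so 603 days after a Saturday is Saturday + 1 = Sunday.

Sunday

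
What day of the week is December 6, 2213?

Doomsday rule: the anchor day for the 2200s is Friday. For year 13: 13÷12 = 1 r 1, and 1÷4 = 0, so 1+1+0 = 2.
Friday + 2 ≡ Sunday — that's 2213's doomsday.
In December the doomsday date is Dec 12.
Dec 6 is 6 days before Dec 12; 6 mod 7 = 6, so Sunday − 6 = Monday.

Monday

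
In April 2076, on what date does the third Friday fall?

April 1, 2076 is a Wednesday.
The first Friday is therefore April 3 (2 days later).
The third Friday is 3 + 2×7 = April 17.

April 17, 2076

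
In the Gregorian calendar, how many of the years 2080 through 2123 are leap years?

10

Multiples of 4 in [2080,2123]: 11.
Of those, multiples of 100: 1 (not leap unless ÷400).
Multiples of 400: 0.
Leap years = 11 − 1 + 0 = 10.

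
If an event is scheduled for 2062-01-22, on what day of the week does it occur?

Sunday

Doomsday rule: the anchor day for the 2000s is Tuesday. For year 62: 62÷12 = 5 r 2, and 2÷4 = 0, so 5+2+0 = 7.
Tuesday + 7 ≡ Tuesday — that's 2062's doomsday.
In January the doomsday date is Jan 3 (2062 is not a leap year).
Jan 22 is 19 days after Jan 3; 19 mod 7 = 5, so Tuesday + 5 = Sunday.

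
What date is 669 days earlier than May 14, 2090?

July 14, 2088

−365 (one year) → May 14, 2089 (304 left).
−14 → Apr 30, 2089 (end of Apr, 30 days; 290 left).
−30 → Mar 31, 2089 (end of Mar, 31 days; 260 left).
−31 → Feb 28, 2089 (end of Feb, 28 days; 229 left).
−28 → Jan 31, 2089 (end of Jan, 31 days; 201 left).
−31 → Dec 31, 2088 (end of Dec, 31 days; 170 left).
−31 → Nov 30, 2088 (end of Nov, 30 days; 139 left).
−30 → Oct 31, 2088 (end of Oct, 31 days; 109 left).
−31 → Sep 30, 2088 (end of Sep, 30 days; 78 left).
−30 → Aug 31, 2088 (end of Aug, 31 days; 48 left).
−31 → Jul 31, 2088 (end of Jul, 31 days; 17 left).
−17 → Jul 14, 2088.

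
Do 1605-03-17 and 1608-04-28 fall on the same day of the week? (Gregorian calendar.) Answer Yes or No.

No

From Mar 17, 1605 to Apr 28, 1608 is 1138 days.
1138 mod 7 = 4, so they are different weekdays.
(Mar 17, 1605 is a Thursday; Apr 28, 1608 is a Monday.)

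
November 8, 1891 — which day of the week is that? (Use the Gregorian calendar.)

Doomsday rule: the anchor day for the 1800s is Friday. For year 91: 91÷12 = 7 r 7, and 7÷4 = 1, so 7+7+1 = 15.
Friday + 15 ≡ Saturday — that's 1891's doomsday.
In November the doomsday date is Nov 7.
Nov 8 is 1 day after Nov 7; 1 mod 7 = 1, so Saturday + 1 = Sunday.

Sunday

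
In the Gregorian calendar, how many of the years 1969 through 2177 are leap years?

Multiples of 4 in [1969,2177]: 52.
Of those, multiples of 100: 2 (not leap unless ÷400).
Multiples of 400: 1.
Leap years = 52 − 2 + 1 = 51.

51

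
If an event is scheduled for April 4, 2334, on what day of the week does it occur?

Doomsday rule: the anchor day for the 2300s is Wednesday. For year 34: 34÷12 = 2 r 10, and 10÷4 = 2, so 2+10+2 = 14.
Wednesday + 14 ≡ Wednesday — that's 2334's doomsday.
In April the doomsday date is Apr 4.
Apr 4 is the doomsday itself: Wednesday.

Wednesday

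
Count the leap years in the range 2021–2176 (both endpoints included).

Multiples of 4 in [2021,2176]: 39.
Of those, multiples of 100: 1 (not leap unless ÷400).
Multiples of 400: 0.
Leap years = 39 − 1 + 0 = 38.

38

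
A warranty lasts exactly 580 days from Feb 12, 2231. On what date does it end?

September 14, 2232

+365 (one year) → Feb 12, 2232 (215 left).
Feb has 29 days: +18 → Mar 1, 2232 (197 left).
Mar has 31 days: +31 → Apr 1, 2232 (166 left).
Apr has 30 days: +30 → May 1, 2232 (136 left).
May has 31 days: +31 → Jun 1, 2232 (105 left).
Jun has 30 days: +30 → Jul 1, 2232 (75 left).
Jul has 31 days: +31 → Aug 1, 2232 (44 left).
Aug has 31 days: +31 → Sep 1, 2232 (13 left).
+13 → Sep 14, 2232.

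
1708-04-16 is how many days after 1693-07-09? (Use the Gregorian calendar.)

5394

Jul 9, 1693 → Jul 9, 1694: 365 days.
Jul 9, 1694 → Jul 9, 1695: 365 days.
Jul 9, 1695 → Jul 9, 1696: 366 days (Feb 29, 1696 is in that span).
Jul 9, 1696 → Jul 9, 1697: 365 days.
Jul 9, 1697 → Jul 9, 1698: 365 days.
Jul 9, 1698 → Jul 9, 1699: 365 days.
Jul 9, 1699 → Jul 9, 1700: 365 days.
Jul 9, 1700 → Jul 9, 1701: 365 days.
Jul 9, 1701 → Jul 9, 1702: 365 days.
Jul 9, 1702 → Jul 9, 1703: 365 days.
Jul 9, 1703 → Jul 9, 1704: 366 days (Feb 29, 1704 is in that span).
Jul 9, 1704 → Jul 9, 1705: 365 days.
Jul 9, 1705 → Jul 9, 1706: 365 days.
Jul 9, 1706 → Jul 9, 1707: 365 days.
Jul 9, 1707 → Aug 9, 1707: 31 days (July has 31).
Aug 9, 1707 → Sep 9, 1707: 31 days (August has 31).
Sep 9, 1707 → Oct 9, 1707: 30 days (September has 30).
Oct 9, 1707 → Nov 9, 1707: 31 days (October has 31).
Nov 9, 1707 → Dec 9, 1707: 30 days (November has 30).
Dec 9, 1707 → Jan 9, 1708: 31 days (December has 31).
Jan 9, 1708 → Feb 9, 1708: 31 days (January has 31).
Feb 9, 1708 → Mar 9, 1708: 29 days (February has 29).
Mar 9, 1708 → Apr 9, 1708: 31 days (March has 31).
Apr 9, 1708 → Apr 16, 1708: 7 days.
Total: 5394 days.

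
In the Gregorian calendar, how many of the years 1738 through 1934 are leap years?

47

Multiples of 4 in [1738,1934]: 49.
Of those, multiples of 100: 2 (not leap unless ÷400).
Multiples of 400: 0.
Leap years = 49 − 2 + 0 = 47.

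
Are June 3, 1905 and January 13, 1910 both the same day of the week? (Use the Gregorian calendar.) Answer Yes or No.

No

From Jun 3, 1905 to Jan 13, 1910 is 1685 days.
1685 mod 7 = 5, so they are different weekdays.
(Jun 3, 1905 is a Saturday; Jan 13, 1910 is a Thursday.)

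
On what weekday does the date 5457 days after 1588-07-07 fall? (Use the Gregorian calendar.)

First find the weekday of Jul 7, 1588. Doomsday rule: the anchor day for the 1500s is Wednesday. For year 88: 88÷12 = 7 r 4, and 4÷4 = 1, so 7+4+1 = 12.
Wednesday + 12 ≡ Monday — that's 1588's doomsday.
In July the doomsday date is Jul 11.
Jul 7 is 4 days before Jul 11; 4 mod 7 = 4, so Monday − 4 = Thursday.
5457 mod 7 = 4, so 5457 days after a Thursday is Thursday + 4 = Monday.

Monday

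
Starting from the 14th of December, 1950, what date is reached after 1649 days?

June 20, 1955

+365 (one year) → Dec 14, 1951 (1284 left).
+366 (one year; includes Feb 29, 1952) → Dec 14, 1952 (918 left).
+365 (one year) → Dec 14, 1953 (553 left).
+365 (one year) → Dec 14, 1954 (188 left).
Dec has 31 days: +18 → Jan 1, 1955 (170 left).
Jan has 31 days: +31 → Feb 1, 1955 (139 left).
Feb has 28 days: +28 → Mar 1, 1955 (111 left).
Mar has 31 days: +31 → Apr 1, 1955 (80 left).
Apr has 30 days: +30 → May 1, 1955 (50 left).
May has 31 days: +31 → Jun 1, 1955 (19 left).
+19 → Jun 20, 1955.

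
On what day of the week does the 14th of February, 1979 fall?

Wednesday

Doomsday rule: the anchor day for the 1900s is Wednesday. For year 79: 79÷12 = 6 r 7, and 7÷4 = 1, so 6+7+1 = 14.
Wednesday + 14 ≡ Wednesday — that's 1979's doomsday.
In February the doomsday date is Feb 28 (1979 is not a leap year).
Feb 14 is 14 days before Feb 28; 14 mod 7 = 0, so Wednesday − 0 = Wednesday.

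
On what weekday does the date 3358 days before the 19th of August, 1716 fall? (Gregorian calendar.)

Friday

Aug 19, 1716 is a Wednesday.
3358 mod 7 = 5, so 3358 days before a Wednesday is Wednesday − 5 = Friday.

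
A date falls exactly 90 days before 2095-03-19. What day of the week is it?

Mar 19, 2095 is a Saturday.
90 mod 7 = 6, so 90 days before a Saturday is Saturday − 6 = Sunday.

Sunday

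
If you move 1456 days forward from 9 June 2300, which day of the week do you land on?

Jun 9, 2300 is a Saturday.
1456 mod 7 = 0, so 1456 days after a Saturday is Saturday + 0 = Saturday.

Saturday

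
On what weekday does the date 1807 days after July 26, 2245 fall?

First find the weekday of Jul 26, 2245. Doomsday rule: the anchor day for the 2200s is Friday. For year 45: 45÷12 = 3 r 9, and 9÷4 = 2, so 3+9+2 = 14.
Friday + 14 ≡ Friday — that's 2245's doomsday.
In July the doomsday date is Jul 11.
Jul 26 is 15 days after Jul 11; 15 mod 7 = 1, so Friday + 1 = Saturday.
1807 mod 7 = 1, so 1807 days after a Saturday is Saturday + 1 = Sunday.

Sunday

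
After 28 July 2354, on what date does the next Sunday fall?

August 1, 2354

Jul 28, 2354 is a Wednesday.
From Wednesday to the next Sunday is 4 days.
Jul 28, 2354 + 4 = Aug 1, 2354.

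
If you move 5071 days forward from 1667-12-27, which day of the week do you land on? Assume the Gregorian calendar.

Friday

First find the weekday of Dec 27, 1667. Doomsday rule: the anchor day for the 1600s is Tuesday. For year 67: 67÷12 = 5 r 7, and 7÷4 = 1, so 5+7+1 = 13.
Tuesday + 13 ≡ Monday — that's 1667's doomsday.
In December the doomsday date is Dec 12.
Dec 27 is 15 days after Dec 12; 15 mod 7 = 1, so Monday + 1 = Tuesday.
5071 mod 7 = 3, so 5071 days after a Tuesday is Tuesday + 3 = Friday.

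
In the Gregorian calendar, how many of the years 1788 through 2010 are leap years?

54

Multiples of 4 in [1788,2010]: 56.
Of those, multiples of 100: 3 (not leap unless ÷400).
Multiples of 400: 1.
Leap years = 56 − 3 + 1 = 54.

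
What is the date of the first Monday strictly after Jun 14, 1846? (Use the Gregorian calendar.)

June 15, 1846

Jun 14, 1846 is a Sunday.
From Sunday to the next Monday is 1 day.
Jun 14, 1846 + 1 = Jun 15, 1846.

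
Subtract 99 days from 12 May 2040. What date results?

February 3, 2040

−12 → Apr 30, 2040 (end of Apr, 30 days; 87 left).
−30 → Mar 31, 2040 (end of Mar, 31 days; 57 left).
−31 → Feb 29, 2040 (end of Feb, 29 days; 26 left).
−26 → Feb 3, 2040.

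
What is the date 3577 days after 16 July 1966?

+365 (one year) → Jul 16, 1967 (3212 left).
+366 (one year; includes Feb 29, 1968) → Jul 16, 1968 (2846 left).
+365 (one year) → Jul 16, 1969 (2481 left).
+365 (one year) → Jul 16, 1970 (2116 left).
+365 (one year) → Jul 16, 1971 (1751 left).
+366 (one year; includes Feb 29, 1972) → Jul 16, 1972 (1385 left).
+365 (one year) → Jul 16, 1973 (1020 left).
+365 (one year) → Jul 16, 1974 (655 left).
+365 (one year) → Jul 16, 1975 (290 left).
Jul has 31 days: +16 → Aug 1, 1975 (274 left).
Aug has 31 days: +31 → Sep 1, 1975 (243 left).
Sep has 30 days: +30 → Oct 1, 1975 (213 left).
Oct has 31 days: +31 → Nov 1, 1975 (182 left).
Nov has 30 days: +30 → Dec 1, 1975 (152 left).
Dec has 31 days: +31 → Jan 1, 1976 (121 left).
Jan has 31 days: +31 → Feb 1, 1976 (90 left).
Feb has 29 days: +29 → Mar 1, 1976 (61 left).
Mar has 31 days: +31 → Apr 1, 1976 (30 left).
Apr has 30 days: +30 → May 1, 1976 (0 left).

May 1, 1976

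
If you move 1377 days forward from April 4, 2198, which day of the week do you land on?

Monday

First find the weekday of Apr 4, 2198. Doomsday rule: the anchor day for the 2100s is Sunday. For year 98: 98÷12 = 8 r 2, and 2÷4 = 0, so 8+2+0 = 10.
Sunday + 10 ≡ Wednesday — that's 2198's doomsday.
In April the doomsday date is Apr 4.
Apr 4 is the doomsday itself: Wednesday.
1377 mod 7 = 5, so 1377 days after a Wednesday is Wednesday + 5 = Monday.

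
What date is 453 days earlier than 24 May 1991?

February 25, 1990

−365 (one year) → May 24, 1990 (88 left).
−24 → Apr 30, 1990 (end of Apr, 30 days; 64 left).
−30 → Mar 31, 1990 (end of Mar, 31 days; 34 left).
−31 → Feb 28, 1990 (end of Feb, 28 days; 3 left).
−3 → Feb 25, 1990.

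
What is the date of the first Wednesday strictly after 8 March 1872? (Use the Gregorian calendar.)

Mar 8, 1872 is a Friday.
From Friday to the next Wednesday is 5 days.
Mar 8, 1872 + 5 = Mar 13, 1872.

March 13, 1872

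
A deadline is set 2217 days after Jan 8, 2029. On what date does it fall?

+365 (one year) → Jan 8, 2030 (1852 left).
+365 (one year) → Jan 8, 2031 (1487 left).
+365 (one year) → Jan 8, 2032 (1122 left).
+366 (one year; includes Feb 29, 2032) → Jan 8, 2033 (756 left).
+365 (one year) → Jan 8, 2034 (391 left).
Jan has 31 days: +24 → Feb 1, 2034 (367 left).
Feb has 28 days: +28 → Mar 1, 2034 (339 left).
Mar has 31 days: +31 → Apr 1, 2034 (308 left).
Apr has 30 days: +30 → May 1, 2034 (278 left).
May has 31 days: +31 → Jun 1, 2034 (247 left).
Jun has 30 days: +30 → Jul 1, 2034 (217 left).
Jul has 31 days: +31 → Aug 1, 2034 (186 left).
Aug has 31 days: +31 → Sep 1, 2034 (155 left).
Sep has 30 days: +30 → Oct 1, 2034 (125 left).
Oct has 31 days: +31 → Nov 1, 2034 (94 left).
Nov has 30 days: +30 → Dec 1, 2034 (64 left).
Dec has 31 days: +31 → Jan 1, 2035 (33 left).
Jan has 31 days: +31 → Feb 1, 2035 (2 left).
+2 → Feb 3, 2035.

February 3, 2035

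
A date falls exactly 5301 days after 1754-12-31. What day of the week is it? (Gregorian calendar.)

Dec 31, 1754 is a Tuesday.
5301 mod 7 = 2, so 5301 days after a Tuesday is Tuesday + 2 = Thursday.

Thursday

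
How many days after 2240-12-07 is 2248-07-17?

2779

Dec 7, 2240 → Dec 7, 2241: 365 days.
Dec 7, 2241 → Dec 7, 2242: 365 days.
Dec 7, 2242 → Dec 7, 2243: 365 days.
Dec 7, 2243 → Dec 7, 2244: 366 days (Feb 29, 2244 is in that span).
Dec 7, 2244 → Dec 7, 2245: 365 days.
Dec 7, 2245 → Dec 7, 2246: 365 days.
Dec 7, 2246 → Dec 7, 2247: 365 days.
Dec 7, 2247 → Jan 7, 2248: 31 days (December has 31).
Jan 7, 2248 → Feb 7, 2248: 31 days (January has 31).
Feb 7, 2248 → Mar 7, 2248: 29 days (February has 29).
Mar 7, 2248 → Apr 7, 2248: 31 days (March has 31).
Apr 7, 2248 → May 7, 2248: 30 days (April has 30).
May 7, 2248 → Jun 7, 2248: 31 days (May has 31).
Jun 7, 2248 → Jul 7, 2248: 30 days (June has 30).
Jul 7, 2248 → Jul 17, 2248: 10 days.
Total: 2779 days.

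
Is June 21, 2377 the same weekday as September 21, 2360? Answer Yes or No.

From Sep 21, 2360 to Jun 21, 2377 is 6117 days.
6117 mod 7 = 6, so they are different weekdays.
(Sep 21, 2360 is a Wednesday; Jun 21, 2377 is a Tuesday.)

No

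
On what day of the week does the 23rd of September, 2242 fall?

Friday

Doomsday rule: the anchor day for the 2200s is Friday. For year 42: 42÷12 = 3 r 6, and 6÷4 = 1, so 3+6+1 = 10.
Friday + 10 ≡ Monday — that's 2242's doomsday.
In September the doomsday date is Sep 5.
Sep 23 is 18 days after Sep 5; 18 mod 7 = 4, so Monday + 4 = Friday.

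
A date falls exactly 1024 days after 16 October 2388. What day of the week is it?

Tuesday

Oct 16, 2388 is a Sunday.
1024 mod 7 = 2, so 1024 days after a Sunday is Sunday + 2 = Tuesday.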